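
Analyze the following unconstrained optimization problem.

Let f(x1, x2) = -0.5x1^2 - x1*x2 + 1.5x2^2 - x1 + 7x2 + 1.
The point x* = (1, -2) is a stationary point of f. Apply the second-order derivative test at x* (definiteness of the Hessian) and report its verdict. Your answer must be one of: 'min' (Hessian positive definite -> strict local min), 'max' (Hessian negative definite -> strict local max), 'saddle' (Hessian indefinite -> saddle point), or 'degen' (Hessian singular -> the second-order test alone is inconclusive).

Compute the Hessian H = grad^2 f:
  H = [[-1, -1], [-1, 3]]
Verify stationarity: grad f(x*) = H x* + g = (0, 0).
Eigenvalues of H: -1.2361, 3.2361.
Eigenvalues have mixed signs, so H is indefinite -> x* is a saddle point.

saddle


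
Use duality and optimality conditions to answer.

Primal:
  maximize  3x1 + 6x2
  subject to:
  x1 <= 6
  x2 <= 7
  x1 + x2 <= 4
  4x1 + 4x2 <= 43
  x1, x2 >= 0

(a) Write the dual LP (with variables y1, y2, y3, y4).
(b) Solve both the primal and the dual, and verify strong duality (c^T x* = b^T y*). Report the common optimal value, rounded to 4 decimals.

The standard primal-dual pair for 'max c^T x s.t. A x <= b, x >= 0' is:
  Dual:  min b^T y  s.t.  A^T y >= c,  y >= 0.

So the dual LP is:
  minimize  6y1 + 7y2 + 4y3 + 43y4
  subject to:
    y1 + y3 + 4y4 >= 3
    y2 + y3 + 4y4 >= 6
    y1, y2, y3, y4 >= 0

Solving the primal: x* = (0, 4).
  primal value c^T x* = 24.
Solving the dual: y* = (0, 0, 6, 0).
  dual value b^T y* = 24.
Strong duality: c^T x* = b^T y*. Confirmed.

24


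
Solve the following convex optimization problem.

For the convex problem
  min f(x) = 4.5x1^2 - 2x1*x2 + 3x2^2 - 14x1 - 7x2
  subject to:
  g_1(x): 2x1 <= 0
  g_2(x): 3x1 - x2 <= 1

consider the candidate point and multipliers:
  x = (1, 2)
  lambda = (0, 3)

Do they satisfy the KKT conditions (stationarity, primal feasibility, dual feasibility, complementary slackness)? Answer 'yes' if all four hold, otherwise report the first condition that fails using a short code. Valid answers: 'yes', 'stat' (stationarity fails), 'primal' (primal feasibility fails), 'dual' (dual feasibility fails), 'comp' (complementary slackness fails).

Gradient of f: grad f(x) = Q x + c = (-9, 3)
Constraint values g_i(x) = a_i^T x - b_i:
  g_1((1, 2)) = 2
  g_2((1, 2)) = 0
Stationarity residual: grad f(x) + sum_i lambda_i a_i = (0, 0)
  -> stationarity OK
Primal feasibility (all g_i <= 0): FAILS
Dual feasibility (all lambda_i >= 0): OK
Complementary slackness (lambda_i * g_i(x) = 0 for all i): OK

Verdict: the first failing condition is primal_feasibility -> primal.

primal


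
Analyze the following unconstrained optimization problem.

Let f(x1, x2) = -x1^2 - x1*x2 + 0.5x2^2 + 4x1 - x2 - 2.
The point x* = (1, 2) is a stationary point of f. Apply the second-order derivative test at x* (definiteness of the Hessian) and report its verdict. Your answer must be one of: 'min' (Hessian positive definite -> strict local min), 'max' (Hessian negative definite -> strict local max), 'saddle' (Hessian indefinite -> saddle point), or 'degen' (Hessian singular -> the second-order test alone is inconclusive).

Compute the Hessian H = grad^2 f:
  H = [[-2, -1], [-1, 1]]
Verify stationarity: grad f(x*) = H x* + g = (0, 0).
Eigenvalues of H: -2.3028, 1.3028.
Eigenvalues have mixed signs, so H is indefinite -> x* is a saddle point.

saddle


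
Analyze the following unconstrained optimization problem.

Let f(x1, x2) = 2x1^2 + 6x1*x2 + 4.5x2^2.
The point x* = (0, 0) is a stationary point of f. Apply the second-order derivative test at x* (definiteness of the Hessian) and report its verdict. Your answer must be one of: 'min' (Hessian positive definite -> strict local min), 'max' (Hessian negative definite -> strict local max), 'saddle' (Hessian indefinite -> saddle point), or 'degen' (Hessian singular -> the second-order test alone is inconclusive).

Compute the Hessian H = grad^2 f:
  H = [[4, 6], [6, 9]]
Verify stationarity: grad f(x*) = H x* + g = (0, 0).
Eigenvalues of H: 0, 13.
H has a zero eigenvalue (singular; positive semidefinite but not definite), so H is neither positive definite, negative definite, nor indefinite. The second-order test alone is inconclusive -> degen.
(Indeed, f is constant along the null direction of H through x*, so x* is not a strict local extremum.)

degen


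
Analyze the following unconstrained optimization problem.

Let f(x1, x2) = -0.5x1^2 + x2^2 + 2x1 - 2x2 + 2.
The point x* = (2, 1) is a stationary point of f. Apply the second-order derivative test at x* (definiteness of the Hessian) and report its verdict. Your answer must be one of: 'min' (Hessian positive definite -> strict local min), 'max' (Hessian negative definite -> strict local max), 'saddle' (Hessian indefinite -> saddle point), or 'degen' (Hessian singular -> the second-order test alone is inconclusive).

Compute the Hessian H = grad^2 f:
  H = [[-1, 0], [0, 2]]
Verify stationarity: grad f(x*) = H x* + g = (0, 0).
Eigenvalues of H: -1, 2.
Eigenvalues have mixed signs, so H is indefinite -> x* is a saddle point.

saddle


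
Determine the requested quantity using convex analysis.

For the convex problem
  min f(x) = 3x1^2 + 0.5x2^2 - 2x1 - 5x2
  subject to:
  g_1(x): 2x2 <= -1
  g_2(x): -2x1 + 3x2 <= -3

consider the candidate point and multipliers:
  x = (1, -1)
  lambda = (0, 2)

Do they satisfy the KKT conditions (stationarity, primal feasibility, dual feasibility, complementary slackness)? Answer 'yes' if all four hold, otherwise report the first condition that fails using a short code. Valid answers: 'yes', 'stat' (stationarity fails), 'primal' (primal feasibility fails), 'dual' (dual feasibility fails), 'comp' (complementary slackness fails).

Gradient of f: grad f(x) = Q x + c = (4, -6)
Constraint values g_i(x) = a_i^T x - b_i:
  g_1((1, -1)) = -1
  g_2((1, -1)) = -2
Stationarity residual: grad f(x) + sum_i lambda_i a_i = (0, 0)
  -> stationarity OK
Primal feasibility (all g_i <= 0): OK
Dual feasibility (all lambda_i >= 0): OK
Complementary slackness (lambda_i * g_i(x) = 0 for all i): FAILS

Verdict: the first failing condition is complementary_slackness -> comp.

comp


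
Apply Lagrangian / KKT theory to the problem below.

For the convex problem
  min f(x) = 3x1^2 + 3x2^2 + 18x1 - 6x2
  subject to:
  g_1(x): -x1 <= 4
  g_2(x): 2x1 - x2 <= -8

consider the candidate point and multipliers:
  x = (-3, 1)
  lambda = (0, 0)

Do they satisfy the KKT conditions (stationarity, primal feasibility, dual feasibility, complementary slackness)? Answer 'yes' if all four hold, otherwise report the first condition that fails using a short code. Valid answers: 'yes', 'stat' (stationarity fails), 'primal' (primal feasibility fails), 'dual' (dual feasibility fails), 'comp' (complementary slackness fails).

Gradient of f: grad f(x) = Q x + c = (0, 0)
Constraint values g_i(x) = a_i^T x - b_i:
  g_1((-3, 1)) = -1
  g_2((-3, 1)) = 1
Stationarity residual: grad f(x) + sum_i lambda_i a_i = (0, 0)
  -> stationarity OK
Primal feasibility (all g_i <= 0): FAILS
Dual feasibility (all lambda_i >= 0): OK
Complementary slackness (lambda_i * g_i(x) = 0 for all i): OK

Verdict: the first failing condition is primal_feasibility -> primal.

primal


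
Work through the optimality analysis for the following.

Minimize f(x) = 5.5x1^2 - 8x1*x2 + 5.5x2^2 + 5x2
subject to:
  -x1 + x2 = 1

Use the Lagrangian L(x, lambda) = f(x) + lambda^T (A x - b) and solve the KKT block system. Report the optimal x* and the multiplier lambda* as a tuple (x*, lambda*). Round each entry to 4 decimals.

Form the Lagrangian:
  L(x, lambda) = (1/2) x^T Q x + c^T x + lambda^T (A x - b)
Stationarity (grad_x L = 0): Q x + c + A^T lambda = 0.
Primal feasibility: A x = b.

This gives the KKT block system:
  [ Q   A^T ] [ x     ]   [-c ]
  [ A    0  ] [ lambda ] = [ b ]

Solving the linear system:
  x*      = (-1.3333, -0.3333)
  lambda* = (-12)
  f(x*)   = 5.1667

x* = (-1.3333, -0.3333), lambda* = (-12)


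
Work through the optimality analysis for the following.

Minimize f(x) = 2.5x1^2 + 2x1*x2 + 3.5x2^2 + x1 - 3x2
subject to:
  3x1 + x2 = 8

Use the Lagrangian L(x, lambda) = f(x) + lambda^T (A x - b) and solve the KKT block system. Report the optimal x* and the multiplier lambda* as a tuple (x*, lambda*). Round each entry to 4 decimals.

Form the Lagrangian:
  L(x, lambda) = (1/2) x^T Q x + c^T x + lambda^T (A x - b)
Stationarity (grad_x L = 0): Q x + c + A^T lambda = 0.
Primal feasibility: A x = b.

This gives the KKT block system:
  [ Q   A^T ] [ x     ]   [-c ]
  [ A    0  ] [ lambda ] = [ b ]

Solving the linear system:
  x*      = (2.5357, 0.3929)
  lambda* = (-4.8214)
  f(x*)   = 19.9643

x* = (2.5357, 0.3929), lambda* = (-4.8214)


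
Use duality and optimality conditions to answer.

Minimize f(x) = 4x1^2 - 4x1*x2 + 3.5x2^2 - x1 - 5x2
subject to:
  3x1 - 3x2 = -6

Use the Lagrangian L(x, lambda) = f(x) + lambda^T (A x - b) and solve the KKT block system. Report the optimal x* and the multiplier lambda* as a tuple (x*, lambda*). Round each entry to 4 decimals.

Form the Lagrangian:
  L(x, lambda) = (1/2) x^T Q x + c^T x + lambda^T (A x - b)
Stationarity (grad_x L = 0): Q x + c + A^T lambda = 0.
Primal feasibility: A x = b.

This gives the KKT block system:
  [ Q   A^T ] [ x     ]   [-c ]
  [ A    0  ] [ lambda ] = [ b ]

Solving the linear system:
  x*      = (0, 2)
  lambda* = (3)
  f(x*)   = 4

x* = (0, 2), lambda* = (3)


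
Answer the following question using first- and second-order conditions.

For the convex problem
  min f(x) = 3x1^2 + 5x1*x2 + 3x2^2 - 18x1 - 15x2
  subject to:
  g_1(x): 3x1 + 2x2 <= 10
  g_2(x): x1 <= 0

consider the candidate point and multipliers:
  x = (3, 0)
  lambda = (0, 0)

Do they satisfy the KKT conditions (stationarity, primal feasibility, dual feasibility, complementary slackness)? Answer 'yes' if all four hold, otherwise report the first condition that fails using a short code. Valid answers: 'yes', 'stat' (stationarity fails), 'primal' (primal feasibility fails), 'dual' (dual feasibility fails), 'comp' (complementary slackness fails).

Gradient of f: grad f(x) = Q x + c = (0, 0)
Constraint values g_i(x) = a_i^T x - b_i:
  g_1((3, 0)) = -1
  g_2((3, 0)) = 3
Stationarity residual: grad f(x) + sum_i lambda_i a_i = (0, 0)
  -> stationarity OK
Primal feasibility (all g_i <= 0): FAILS
Dual feasibility (all lambda_i >= 0): OK
Complementary slackness (lambda_i * g_i(x) = 0 for all i): OK

Verdict: the first failing condition is primal_feasibility -> primal.

primal


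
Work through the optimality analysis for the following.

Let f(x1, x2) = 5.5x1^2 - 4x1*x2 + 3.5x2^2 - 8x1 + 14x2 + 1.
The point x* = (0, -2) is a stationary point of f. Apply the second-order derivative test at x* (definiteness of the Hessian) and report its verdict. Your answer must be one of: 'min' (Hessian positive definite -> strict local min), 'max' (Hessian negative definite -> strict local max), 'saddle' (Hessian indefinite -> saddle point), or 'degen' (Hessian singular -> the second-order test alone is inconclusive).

Compute the Hessian H = grad^2 f:
  H = [[11, -4], [-4, 7]]
Verify stationarity: grad f(x*) = H x* + g = (0, 0).
Eigenvalues of H: 4.5279, 13.4721.
Both eigenvalues > 0, so H is positive definite -> x* is a strict local min.

min


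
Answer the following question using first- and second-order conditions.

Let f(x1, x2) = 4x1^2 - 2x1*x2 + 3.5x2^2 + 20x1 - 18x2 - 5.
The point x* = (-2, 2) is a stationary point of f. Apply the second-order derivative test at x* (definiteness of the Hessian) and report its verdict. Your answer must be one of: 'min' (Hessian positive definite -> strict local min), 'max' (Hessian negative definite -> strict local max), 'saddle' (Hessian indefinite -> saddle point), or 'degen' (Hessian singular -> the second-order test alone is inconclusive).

Compute the Hessian H = grad^2 f:
  H = [[8, -2], [-2, 7]]
Verify stationarity: grad f(x*) = H x* + g = (0, 0).
Eigenvalues of H: 5.4384, 9.5616.
Both eigenvalues > 0, so H is positive definite -> x* is a strict local min.

min


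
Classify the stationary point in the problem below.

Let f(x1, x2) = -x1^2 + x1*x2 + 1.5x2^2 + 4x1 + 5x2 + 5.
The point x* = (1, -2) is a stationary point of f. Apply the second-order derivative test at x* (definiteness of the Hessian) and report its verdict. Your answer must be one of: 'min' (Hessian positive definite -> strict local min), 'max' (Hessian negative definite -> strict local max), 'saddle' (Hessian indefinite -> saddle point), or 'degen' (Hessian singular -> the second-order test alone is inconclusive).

Compute the Hessian H = grad^2 f:
  H = [[-2, 1], [1, 3]]
Verify stationarity: grad f(x*) = H x* + g = (0, 0).
Eigenvalues of H: -2.1926, 3.1926.
Eigenvalues have mixed signs, so H is indefinite -> x* is a saddle point.

saddle


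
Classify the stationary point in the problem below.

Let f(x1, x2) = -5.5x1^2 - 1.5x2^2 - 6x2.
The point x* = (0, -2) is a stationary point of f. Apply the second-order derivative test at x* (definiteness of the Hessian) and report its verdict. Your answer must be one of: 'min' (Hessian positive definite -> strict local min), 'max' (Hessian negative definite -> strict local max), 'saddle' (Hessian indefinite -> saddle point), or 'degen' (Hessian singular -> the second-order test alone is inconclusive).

Compute the Hessian H = grad^2 f:
  H = [[-11, 0], [0, -3]]
Verify stationarity: grad f(x*) = H x* + g = (0, 0).
Eigenvalues of H: -11, -3.
Both eigenvalues < 0, so H is negative definite -> x* is a strict local max.

max


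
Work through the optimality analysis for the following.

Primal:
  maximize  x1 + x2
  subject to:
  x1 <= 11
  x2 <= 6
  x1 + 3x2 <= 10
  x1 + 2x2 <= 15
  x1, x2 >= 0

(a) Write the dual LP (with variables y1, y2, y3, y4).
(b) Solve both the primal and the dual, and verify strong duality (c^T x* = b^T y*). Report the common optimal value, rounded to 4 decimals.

The standard primal-dual pair for 'max c^T x s.t. A x <= b, x >= 0' is:
  Dual:  min b^T y  s.t.  A^T y >= c,  y >= 0.

So the dual LP is:
  minimize  11y1 + 6y2 + 10y3 + 15y4
  subject to:
    y1 + y3 + y4 >= 1
    y2 + 3y3 + 2y4 >= 1
    y1, y2, y3, y4 >= 0

Solving the primal: x* = (10, 0).
  primal value c^T x* = 10.
Solving the dual: y* = (0, 0, 1, 0).
  dual value b^T y* = 10.
Strong duality: c^T x* = b^T y*. Confirmed.

10


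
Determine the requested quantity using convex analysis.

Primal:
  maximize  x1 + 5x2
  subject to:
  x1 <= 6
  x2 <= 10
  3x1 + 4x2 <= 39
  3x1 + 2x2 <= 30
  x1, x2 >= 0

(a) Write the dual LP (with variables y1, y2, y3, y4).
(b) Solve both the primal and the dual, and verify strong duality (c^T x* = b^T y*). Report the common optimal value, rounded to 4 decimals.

The standard primal-dual pair for 'max c^T x s.t. A x <= b, x >= 0' is:
  Dual:  min b^T y  s.t.  A^T y >= c,  y >= 0.

So the dual LP is:
  minimize  6y1 + 10y2 + 39y3 + 30y4
  subject to:
    y1 + 3y3 + 3y4 >= 1
    y2 + 4y3 + 2y4 >= 5
    y1, y2, y3, y4 >= 0

Solving the primal: x* = (0, 9.75).
  primal value c^T x* = 48.75.
Solving the dual: y* = (0, 0, 1.25, 0).
  dual value b^T y* = 48.75.
Strong duality: c^T x* = b^T y*. Confirmed.

48.75


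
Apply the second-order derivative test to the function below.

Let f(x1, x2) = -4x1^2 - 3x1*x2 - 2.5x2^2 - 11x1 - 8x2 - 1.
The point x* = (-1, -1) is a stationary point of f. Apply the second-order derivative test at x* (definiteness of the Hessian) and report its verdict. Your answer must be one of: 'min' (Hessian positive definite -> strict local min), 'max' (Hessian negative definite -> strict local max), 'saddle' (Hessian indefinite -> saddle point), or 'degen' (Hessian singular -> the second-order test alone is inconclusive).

Compute the Hessian H = grad^2 f:
  H = [[-8, -3], [-3, -5]]
Verify stationarity: grad f(x*) = H x* + g = (0, 0).
Eigenvalues of H: -9.8541, -3.1459.
Both eigenvalues < 0, so H is negative definite -> x* is a strict local max.

max


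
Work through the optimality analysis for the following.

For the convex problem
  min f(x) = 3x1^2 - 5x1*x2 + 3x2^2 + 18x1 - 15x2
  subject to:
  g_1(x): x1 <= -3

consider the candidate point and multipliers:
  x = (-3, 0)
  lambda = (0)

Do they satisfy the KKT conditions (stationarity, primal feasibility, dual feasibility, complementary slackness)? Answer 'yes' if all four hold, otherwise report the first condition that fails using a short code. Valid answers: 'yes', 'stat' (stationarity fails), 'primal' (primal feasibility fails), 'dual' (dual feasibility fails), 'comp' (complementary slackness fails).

Gradient of f: grad f(x) = Q x + c = (0, 0)
Constraint values g_i(x) = a_i^T x - b_i:
  g_1((-3, 0)) = 0
Stationarity residual: grad f(x) + sum_i lambda_i a_i = (0, 0)
  -> stationarity OK
Primal feasibility (all g_i <= 0): OK
Dual feasibility (all lambda_i >= 0): OK
Complementary slackness (lambda_i * g_i(x) = 0 for all i): OK

Verdict: yes, KKT holds.

yes


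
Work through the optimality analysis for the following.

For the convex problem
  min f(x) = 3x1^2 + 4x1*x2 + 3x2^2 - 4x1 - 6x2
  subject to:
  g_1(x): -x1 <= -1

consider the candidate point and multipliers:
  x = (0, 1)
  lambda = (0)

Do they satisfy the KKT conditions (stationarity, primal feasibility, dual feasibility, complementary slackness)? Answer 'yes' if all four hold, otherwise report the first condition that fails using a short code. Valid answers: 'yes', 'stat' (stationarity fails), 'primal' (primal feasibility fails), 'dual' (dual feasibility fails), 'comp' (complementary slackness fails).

Gradient of f: grad f(x) = Q x + c = (0, 0)
Constraint values g_i(x) = a_i^T x - b_i:
  g_1((0, 1)) = 1
Stationarity residual: grad f(x) + sum_i lambda_i a_i = (0, 0)
  -> stationarity OK
Primal feasibility (all g_i <= 0): FAILS
Dual feasibility (all lambda_i >= 0): OK
Complementary slackness (lambda_i * g_i(x) = 0 for all i): OK

Verdict: the first failing condition is primal_feasibility -> primal.

primal


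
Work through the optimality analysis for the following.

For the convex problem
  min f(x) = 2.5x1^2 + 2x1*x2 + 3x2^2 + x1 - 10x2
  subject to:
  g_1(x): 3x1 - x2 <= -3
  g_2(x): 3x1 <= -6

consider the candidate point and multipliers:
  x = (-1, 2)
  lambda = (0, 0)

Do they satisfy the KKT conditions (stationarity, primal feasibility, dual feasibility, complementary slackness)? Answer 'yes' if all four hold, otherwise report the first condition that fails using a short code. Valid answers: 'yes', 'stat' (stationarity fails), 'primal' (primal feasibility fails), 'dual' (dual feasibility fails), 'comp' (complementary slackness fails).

Gradient of f: grad f(x) = Q x + c = (0, 0)
Constraint values g_i(x) = a_i^T x - b_i:
  g_1((-1, 2)) = -2
  g_2((-1, 2)) = 3
Stationarity residual: grad f(x) + sum_i lambda_i a_i = (0, 0)
  -> stationarity OK
Primal feasibility (all g_i <= 0): FAILS
Dual feasibility (all lambda_i >= 0): OK
Complementary slackness (lambda_i * g_i(x) = 0 for all i): OK

Verdict: the first failing condition is primal_feasibility -> primal.

primal


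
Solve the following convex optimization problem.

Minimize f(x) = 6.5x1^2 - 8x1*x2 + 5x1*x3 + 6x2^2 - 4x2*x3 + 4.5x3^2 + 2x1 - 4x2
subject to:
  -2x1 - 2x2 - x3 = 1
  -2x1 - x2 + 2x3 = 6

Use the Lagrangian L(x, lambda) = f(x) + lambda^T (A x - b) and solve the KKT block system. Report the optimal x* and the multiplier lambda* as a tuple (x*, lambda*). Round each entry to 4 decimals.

Form the Lagrangian:
  L(x, lambda) = (1/2) x^T Q x + c^T x + lambda^T (A x - b)
Stationarity (grad_x L = 0): Q x + c + A^T lambda = 0.
Primal feasibility: A x = b.

This gives the KKT block system:
  [ Q   A^T ] [ x     ]   [-c ]
  [ A    0  ] [ lambda ] = [ b ]

Solving the linear system:
  x*      = (-1.2709, -0.0749, 1.6916)
  lambda* = (1.2349, -3.9673)
  f(x*)   = 10.1634

x* = (-1.2709, -0.0749, 1.6916), lambda* = (1.2349, -3.9673)


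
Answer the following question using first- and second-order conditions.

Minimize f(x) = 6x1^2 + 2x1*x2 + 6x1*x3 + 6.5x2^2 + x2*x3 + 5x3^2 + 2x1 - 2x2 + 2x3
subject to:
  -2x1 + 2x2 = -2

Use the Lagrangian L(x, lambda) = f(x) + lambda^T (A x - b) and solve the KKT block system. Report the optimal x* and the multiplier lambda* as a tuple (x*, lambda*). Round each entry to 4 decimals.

Form the Lagrangian:
  L(x, lambda) = (1/2) x^T Q x + c^T x + lambda^T (A x - b)
Stationarity (grad_x L = 0): Q x + c + A^T lambda = 0.
Primal feasibility: A x = b.

This gives the KKT block system:
  [ Q   A^T ] [ x     ]   [-c ]
  [ A    0  ] [ lambda ] = [ b ]

Solving the linear system:
  x*      = (0.6515, -0.3485, -0.556)
  lambda* = (2.8921)
  f(x*)   = 3.3361

x* = (0.6515, -0.3485, -0.556), lambda* = (2.8921)


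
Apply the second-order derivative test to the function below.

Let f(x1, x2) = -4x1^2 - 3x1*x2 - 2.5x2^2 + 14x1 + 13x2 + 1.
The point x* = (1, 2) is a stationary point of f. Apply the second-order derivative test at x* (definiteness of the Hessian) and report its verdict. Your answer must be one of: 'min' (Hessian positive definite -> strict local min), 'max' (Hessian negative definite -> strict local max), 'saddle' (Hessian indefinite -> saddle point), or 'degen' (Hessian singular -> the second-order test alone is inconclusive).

Compute the Hessian H = grad^2 f:
  H = [[-8, -3], [-3, -5]]
Verify stationarity: grad f(x*) = H x* + g = (0, 0).
Eigenvalues of H: -9.8541, -3.1459.
Both eigenvalues < 0, so H is negative definite -> x* is a strict local max.

max


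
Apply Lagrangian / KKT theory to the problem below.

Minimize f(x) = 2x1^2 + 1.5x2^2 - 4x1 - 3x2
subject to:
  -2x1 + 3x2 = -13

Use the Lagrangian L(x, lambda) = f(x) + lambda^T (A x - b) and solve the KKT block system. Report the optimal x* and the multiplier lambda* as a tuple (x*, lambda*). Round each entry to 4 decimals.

Form the Lagrangian:
  L(x, lambda) = (1/2) x^T Q x + c^T x + lambda^T (A x - b)
Stationarity (grad_x L = 0): Q x + c + A^T lambda = 0.
Primal feasibility: A x = b.

This gives the KKT block system:
  [ Q   A^T ] [ x     ]   [-c ]
  [ A    0  ] [ lambda ] = [ b ]

Solving the linear system:
  x*      = (2.75, -2.5)
  lambda* = (3.5)
  f(x*)   = 21

x* = (2.75, -2.5), lambda* = (3.5)


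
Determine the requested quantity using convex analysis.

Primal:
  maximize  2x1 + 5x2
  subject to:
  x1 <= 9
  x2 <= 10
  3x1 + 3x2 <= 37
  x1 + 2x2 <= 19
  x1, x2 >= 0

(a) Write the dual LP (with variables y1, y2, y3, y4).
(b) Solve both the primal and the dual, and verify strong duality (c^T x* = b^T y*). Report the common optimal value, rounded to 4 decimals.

The standard primal-dual pair for 'max c^T x s.t. A x <= b, x >= 0' is:
  Dual:  min b^T y  s.t.  A^T y >= c,  y >= 0.

So the dual LP is:
  minimize  9y1 + 10y2 + 37y3 + 19y4
  subject to:
    y1 + 3y3 + y4 >= 2
    y2 + 3y3 + 2y4 >= 5
    y1, y2, y3, y4 >= 0

Solving the primal: x* = (0, 9.5).
  primal value c^T x* = 47.5.
Solving the dual: y* = (0, 0, 0, 2.5).
  dual value b^T y* = 47.5.
Strong duality: c^T x* = b^T y*. Confirmed.

47.5


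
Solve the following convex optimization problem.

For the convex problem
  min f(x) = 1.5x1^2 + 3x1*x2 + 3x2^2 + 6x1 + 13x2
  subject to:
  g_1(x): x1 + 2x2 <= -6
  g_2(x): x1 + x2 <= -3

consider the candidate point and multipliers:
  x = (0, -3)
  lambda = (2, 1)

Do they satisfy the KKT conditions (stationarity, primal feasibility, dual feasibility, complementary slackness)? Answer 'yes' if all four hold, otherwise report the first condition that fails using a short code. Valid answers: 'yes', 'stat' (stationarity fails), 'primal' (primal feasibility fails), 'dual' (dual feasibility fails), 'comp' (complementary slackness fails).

Gradient of f: grad f(x) = Q x + c = (-3, -5)
Constraint values g_i(x) = a_i^T x - b_i:
  g_1((0, -3)) = 0
  g_2((0, -3)) = 0
Stationarity residual: grad f(x) + sum_i lambda_i a_i = (0, 0)
  -> stationarity OK
Primal feasibility (all g_i <= 0): OK
Dual feasibility (all lambda_i >= 0): OK
Complementary slackness (lambda_i * g_i(x) = 0 for all i): OK

Verdict: yes, KKT holds.

yes


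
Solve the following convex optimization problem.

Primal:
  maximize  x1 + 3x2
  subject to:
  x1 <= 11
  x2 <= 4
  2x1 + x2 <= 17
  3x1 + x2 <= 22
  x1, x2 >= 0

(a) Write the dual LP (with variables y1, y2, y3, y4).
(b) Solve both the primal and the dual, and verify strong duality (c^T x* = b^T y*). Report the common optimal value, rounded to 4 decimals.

The standard primal-dual pair for 'max c^T x s.t. A x <= b, x >= 0' is:
  Dual:  min b^T y  s.t.  A^T y >= c,  y >= 0.

So the dual LP is:
  minimize  11y1 + 4y2 + 17y3 + 22y4
  subject to:
    y1 + 2y3 + 3y4 >= 1
    y2 + y3 + y4 >= 3
    y1, y2, y3, y4 >= 0

Solving the primal: x* = (6, 4).
  primal value c^T x* = 18.
Solving the dual: y* = (0, 2.6667, 0, 0.3333).
  dual value b^T y* = 18.
Strong duality: c^T x* = b^T y*. Confirmed.

18


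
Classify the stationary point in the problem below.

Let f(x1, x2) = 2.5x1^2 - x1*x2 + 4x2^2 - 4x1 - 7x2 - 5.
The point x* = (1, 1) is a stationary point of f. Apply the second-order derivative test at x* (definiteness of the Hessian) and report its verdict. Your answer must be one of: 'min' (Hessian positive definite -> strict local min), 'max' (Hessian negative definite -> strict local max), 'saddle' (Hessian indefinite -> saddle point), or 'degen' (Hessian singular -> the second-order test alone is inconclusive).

Compute the Hessian H = grad^2 f:
  H = [[5, -1], [-1, 8]]
Verify stationarity: grad f(x*) = H x* + g = (0, 0).
Eigenvalues of H: 4.6972, 8.3028.
Both eigenvalues > 0, so H is positive definite -> x* is a strict local min.

min


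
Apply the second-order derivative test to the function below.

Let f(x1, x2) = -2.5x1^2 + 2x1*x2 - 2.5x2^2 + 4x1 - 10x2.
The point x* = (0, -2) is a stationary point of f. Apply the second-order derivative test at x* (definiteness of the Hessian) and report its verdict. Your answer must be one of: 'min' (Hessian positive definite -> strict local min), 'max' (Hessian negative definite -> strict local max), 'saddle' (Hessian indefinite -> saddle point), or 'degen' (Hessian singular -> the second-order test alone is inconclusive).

Compute the Hessian H = grad^2 f:
  H = [[-5, 2], [2, -5]]
Verify stationarity: grad f(x*) = H x* + g = (0, 0).
Eigenvalues of H: -7, -3.
Both eigenvalues < 0, so H is negative definite -> x* is a strict local max.

max


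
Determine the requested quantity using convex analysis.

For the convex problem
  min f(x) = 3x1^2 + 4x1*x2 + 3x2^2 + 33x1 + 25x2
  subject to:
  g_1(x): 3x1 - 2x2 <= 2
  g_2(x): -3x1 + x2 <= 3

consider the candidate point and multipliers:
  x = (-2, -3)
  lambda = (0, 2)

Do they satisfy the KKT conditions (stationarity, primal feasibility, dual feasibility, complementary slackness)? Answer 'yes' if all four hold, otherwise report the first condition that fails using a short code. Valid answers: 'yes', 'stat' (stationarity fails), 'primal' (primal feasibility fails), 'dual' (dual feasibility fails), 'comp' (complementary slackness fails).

Gradient of f: grad f(x) = Q x + c = (9, -1)
Constraint values g_i(x) = a_i^T x - b_i:
  g_1((-2, -3)) = -2
  g_2((-2, -3)) = 0
Stationarity residual: grad f(x) + sum_i lambda_i a_i = (3, 1)
  -> stationarity FAILS
Primal feasibility (all g_i <= 0): OK
Dual feasibility (all lambda_i >= 0): OK
Complementary slackness (lambda_i * g_i(x) = 0 for all i): OK

Verdict: the first failing condition is stationarity -> stat.

stat


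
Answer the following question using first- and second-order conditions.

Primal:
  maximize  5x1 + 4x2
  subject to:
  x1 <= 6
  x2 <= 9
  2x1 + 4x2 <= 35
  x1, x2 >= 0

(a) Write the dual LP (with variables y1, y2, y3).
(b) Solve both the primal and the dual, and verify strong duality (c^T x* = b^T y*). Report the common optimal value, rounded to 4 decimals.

The standard primal-dual pair for 'max c^T x s.t. A x <= b, x >= 0' is:
  Dual:  min b^T y  s.t.  A^T y >= c,  y >= 0.

So the dual LP is:
  minimize  6y1 + 9y2 + 35y3
  subject to:
    y1 + 2y3 >= 5
    y2 + 4y3 >= 4
    y1, y2, y3 >= 0

Solving the primal: x* = (6, 5.75).
  primal value c^T x* = 53.
Solving the dual: y* = (3, 0, 1).
  dual value b^T y* = 53.
Strong duality: c^T x* = b^T y*. Confirmed.

53


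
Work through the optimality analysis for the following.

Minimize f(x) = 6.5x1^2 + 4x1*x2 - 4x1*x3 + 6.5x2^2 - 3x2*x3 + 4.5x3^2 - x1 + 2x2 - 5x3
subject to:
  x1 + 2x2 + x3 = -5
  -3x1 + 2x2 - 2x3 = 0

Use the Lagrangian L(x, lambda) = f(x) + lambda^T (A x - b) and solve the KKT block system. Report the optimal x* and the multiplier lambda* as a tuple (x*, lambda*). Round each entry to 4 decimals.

Form the Lagrangian:
  L(x, lambda) = (1/2) x^T Q x + c^T x + lambda^T (A x - b)
Stationarity (grad_x L = 0): Q x + c + A^T lambda = 0.
Primal feasibility: A x = b.

This gives the KKT block system:
  [ Q   A^T ] [ x     ]   [-c ]
  [ A    0  ] [ lambda ] = [ b ]

Solving the linear system:
  x*      = (-0.3878, -1.7313, -1.1496)
  lambda* = (9.0703, 0.2342)
  f(x*)   = 24.0124

x* = (-0.3878, -1.7313, -1.1496), lambda* = (9.0703, 0.2342)


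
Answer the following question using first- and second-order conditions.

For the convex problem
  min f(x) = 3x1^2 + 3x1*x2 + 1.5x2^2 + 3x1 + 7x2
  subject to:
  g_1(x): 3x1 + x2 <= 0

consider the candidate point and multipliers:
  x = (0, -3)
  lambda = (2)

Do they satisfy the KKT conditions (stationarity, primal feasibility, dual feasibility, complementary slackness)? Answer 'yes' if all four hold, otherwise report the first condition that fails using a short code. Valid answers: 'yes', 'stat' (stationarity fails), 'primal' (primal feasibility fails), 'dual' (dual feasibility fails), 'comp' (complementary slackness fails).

Gradient of f: grad f(x) = Q x + c = (-6, -2)
Constraint values g_i(x) = a_i^T x - b_i:
  g_1((0, -3)) = -3
Stationarity residual: grad f(x) + sum_i lambda_i a_i = (0, 0)
  -> stationarity OK
Primal feasibility (all g_i <= 0): OK
Dual feasibility (all lambda_i >= 0): OK
Complementary slackness (lambda_i * g_i(x) = 0 for all i): FAILS

Verdict: the first failing condition is complementary_slackness -> comp.

comp


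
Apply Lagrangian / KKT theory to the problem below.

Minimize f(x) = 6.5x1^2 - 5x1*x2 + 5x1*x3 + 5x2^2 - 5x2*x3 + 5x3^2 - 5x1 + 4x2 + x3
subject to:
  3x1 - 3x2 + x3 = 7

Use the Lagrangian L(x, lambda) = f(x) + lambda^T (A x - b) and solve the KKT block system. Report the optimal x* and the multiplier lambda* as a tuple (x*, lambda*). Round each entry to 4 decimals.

Form the Lagrangian:
  L(x, lambda) = (1/2) x^T Q x + c^T x + lambda^T (A x - b)
Stationarity (grad_x L = 0): Q x + c + A^T lambda = 0.
Primal feasibility: A x = b.

This gives the KKT block system:
  [ Q   A^T ] [ x     ]   [-c ]
  [ A    0  ] [ lambda ] = [ b ]

Solving the linear system:
  x*      = (1.1073, -1.5718, -1.0373)
  lambda* = (-4.0226)
  f(x*)   = 7.6486

x* = (1.1073, -1.5718, -1.0373), lambda* = (-4.0226)


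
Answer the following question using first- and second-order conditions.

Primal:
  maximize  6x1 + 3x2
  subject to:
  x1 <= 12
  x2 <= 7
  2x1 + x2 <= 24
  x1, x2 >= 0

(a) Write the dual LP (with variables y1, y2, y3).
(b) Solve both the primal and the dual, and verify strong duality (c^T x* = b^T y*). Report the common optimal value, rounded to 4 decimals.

The standard primal-dual pair for 'max c^T x s.t. A x <= b, x >= 0' is:
  Dual:  min b^T y  s.t.  A^T y >= c,  y >= 0.

So the dual LP is:
  minimize  12y1 + 7y2 + 24y3
  subject to:
    y1 + 2y3 >= 6
    y2 + y3 >= 3
    y1, y2, y3 >= 0

Solving the primal: x* = (12, 0).
  primal value c^T x* = 72.
Solving the dual: y* = (0, 0, 3).
  dual value b^T y* = 72.
Strong duality: c^T x* = b^T y*. Confirmed.

72


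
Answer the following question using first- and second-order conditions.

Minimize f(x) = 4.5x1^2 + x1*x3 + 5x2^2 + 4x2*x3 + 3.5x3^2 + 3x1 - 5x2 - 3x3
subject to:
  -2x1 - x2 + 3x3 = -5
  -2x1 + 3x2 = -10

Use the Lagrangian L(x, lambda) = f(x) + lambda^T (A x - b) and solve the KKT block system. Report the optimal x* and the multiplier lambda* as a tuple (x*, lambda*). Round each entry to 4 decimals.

Form the Lagrangian:
  L(x, lambda) = (1/2) x^T Q x + c^T x + lambda^T (A x - b)
Stationarity (grad_x L = 0): Q x + c + A^T lambda = 0.
Primal feasibility: A x = b.

This gives the KKT block system:
  [ Q   A^T ] [ x     ]   [-c ]
  [ A    0  ] [ lambda ] = [ b ]

Solving the linear system:
  x*      = (2.5317, -1.6455, -0.5274)
  lambda* = (3.5806, 9.0484)
  f(x*)   = 62.8961

x* = (2.5317, -1.6455, -0.5274), lambda* = (3.5806, 9.0484)


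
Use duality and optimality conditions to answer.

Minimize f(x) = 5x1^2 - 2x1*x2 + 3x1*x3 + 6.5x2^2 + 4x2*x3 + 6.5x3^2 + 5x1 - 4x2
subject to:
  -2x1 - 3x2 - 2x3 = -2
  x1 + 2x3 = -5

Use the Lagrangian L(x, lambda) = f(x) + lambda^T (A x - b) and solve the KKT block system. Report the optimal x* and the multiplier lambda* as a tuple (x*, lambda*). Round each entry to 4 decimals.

Form the Lagrangian:
  L(x, lambda) = (1/2) x^T Q x + c^T x + lambda^T (A x - b)
Stationarity (grad_x L = 0): Q x + c + A^T lambda = 0.
Primal feasibility: A x = b.

This gives the KKT block system:
  [ Q   A^T ] [ x     ]   [-c ]
  [ A    0  ] [ lambda ] = [ b ]

Solving the linear system:
  x*      = (0.0716, 2.3095, -2.5358)
  lambda* = (5.2456, 17.0019)
  f(x*)   = 43.3104

x* = (0.0716, 2.3095, -2.5358), lambda* = (5.2456, 17.0019)


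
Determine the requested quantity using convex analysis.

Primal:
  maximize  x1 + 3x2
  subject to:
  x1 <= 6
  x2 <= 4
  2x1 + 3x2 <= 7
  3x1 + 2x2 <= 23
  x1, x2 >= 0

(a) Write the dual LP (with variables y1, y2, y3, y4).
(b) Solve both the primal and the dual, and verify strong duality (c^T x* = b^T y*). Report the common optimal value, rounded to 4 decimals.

The standard primal-dual pair for 'max c^T x s.t. A x <= b, x >= 0' is:
  Dual:  min b^T y  s.t.  A^T y >= c,  y >= 0.

So the dual LP is:
  minimize  6y1 + 4y2 + 7y3 + 23y4
  subject to:
    y1 + 2y3 + 3y4 >= 1
    y2 + 3y3 + 2y4 >= 3
    y1, y2, y3, y4 >= 0

Solving the primal: x* = (0, 2.3333).
  primal value c^T x* = 7.
Solving the dual: y* = (0, 0, 1, 0).
  dual value b^T y* = 7.
Strong duality: c^T x* = b^T y*. Confirmed.

7


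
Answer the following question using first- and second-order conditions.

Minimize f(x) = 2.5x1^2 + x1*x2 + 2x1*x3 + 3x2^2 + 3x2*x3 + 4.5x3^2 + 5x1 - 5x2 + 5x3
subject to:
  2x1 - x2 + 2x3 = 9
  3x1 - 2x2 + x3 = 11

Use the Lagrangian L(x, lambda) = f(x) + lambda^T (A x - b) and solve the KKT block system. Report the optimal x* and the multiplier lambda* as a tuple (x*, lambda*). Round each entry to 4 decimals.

Form the Lagrangian:
  L(x, lambda) = (1/2) x^T Q x + c^T x + lambda^T (A x - b)
Stationarity (grad_x L = 0): Q x + c + A^T lambda = 0.
Primal feasibility: A x = b.

This gives the KKT block system:
  [ Q   A^T ] [ x     ]   [-c ]
  [ A    0  ] [ lambda ] = [ b ]

Solving the linear system:
  x*      = (2.0217, -1.6377, 1.6594)
  lambda* = (-10.1014, 1.1377)
  f(x*)   = 52.4964

x* = (2.0217, -1.6377, 1.6594), lambda* = (-10.1014, 1.1377)


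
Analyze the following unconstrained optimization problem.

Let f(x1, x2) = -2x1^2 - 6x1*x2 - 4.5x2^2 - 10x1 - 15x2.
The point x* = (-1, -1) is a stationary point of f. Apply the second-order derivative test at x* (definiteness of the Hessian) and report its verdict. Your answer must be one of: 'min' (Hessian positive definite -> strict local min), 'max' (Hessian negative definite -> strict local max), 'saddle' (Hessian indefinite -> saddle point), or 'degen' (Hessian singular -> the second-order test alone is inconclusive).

Compute the Hessian H = grad^2 f:
  H = [[-4, -6], [-6, -9]]
Verify stationarity: grad f(x*) = H x* + g = (0, 0).
Eigenvalues of H: -13, 0.
H has a zero eigenvalue (singular; negative semidefinite but not definite), so H is neither positive definite, negative definite, nor indefinite. The second-order test alone is inconclusive -> degen.
(Indeed, f is constant along the null direction of H through x*, so x* is not a strict local extremum.)

degen


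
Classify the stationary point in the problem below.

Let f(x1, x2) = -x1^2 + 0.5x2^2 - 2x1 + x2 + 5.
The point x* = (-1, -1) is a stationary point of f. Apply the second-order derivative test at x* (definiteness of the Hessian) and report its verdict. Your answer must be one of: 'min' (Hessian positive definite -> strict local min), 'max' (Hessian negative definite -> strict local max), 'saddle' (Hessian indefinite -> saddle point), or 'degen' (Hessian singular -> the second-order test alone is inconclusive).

Compute the Hessian H = grad^2 f:
  H = [[-2, 0], [0, 1]]
Verify stationarity: grad f(x*) = H x* + g = (0, 0).
Eigenvalues of H: -2, 1.
Eigenvalues have mixed signs, so H is indefinite -> x* is a saddle point.

saddle


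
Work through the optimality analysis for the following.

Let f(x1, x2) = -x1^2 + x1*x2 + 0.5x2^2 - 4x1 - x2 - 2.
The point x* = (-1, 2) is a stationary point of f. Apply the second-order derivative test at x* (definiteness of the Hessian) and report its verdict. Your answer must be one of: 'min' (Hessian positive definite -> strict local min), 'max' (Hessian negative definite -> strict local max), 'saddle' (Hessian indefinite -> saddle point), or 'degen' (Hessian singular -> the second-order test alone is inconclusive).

Compute the Hessian H = grad^2 f:
  H = [[-2, 1], [1, 1]]
Verify stationarity: grad f(x*) = H x* + g = (0, 0).
Eigenvalues of H: -2.3028, 1.3028.
Eigenvalues have mixed signs, so H is indefinite -> x* is a saddle point.

saddle


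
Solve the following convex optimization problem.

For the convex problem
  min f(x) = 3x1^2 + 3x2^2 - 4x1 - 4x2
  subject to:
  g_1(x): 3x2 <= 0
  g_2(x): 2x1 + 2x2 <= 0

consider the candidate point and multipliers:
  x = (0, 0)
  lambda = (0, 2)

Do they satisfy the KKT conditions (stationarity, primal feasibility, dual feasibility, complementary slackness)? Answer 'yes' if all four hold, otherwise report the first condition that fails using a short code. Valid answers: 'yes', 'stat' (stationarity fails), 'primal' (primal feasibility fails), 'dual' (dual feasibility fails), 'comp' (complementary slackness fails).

Gradient of f: grad f(x) = Q x + c = (-4, -4)
Constraint values g_i(x) = a_i^T x - b_i:
  g_1((0, 0)) = 0
  g_2((0, 0)) = 0
Stationarity residual: grad f(x) + sum_i lambda_i a_i = (0, 0)
  -> stationarity OK
Primal feasibility (all g_i <= 0): OK
Dual feasibility (all lambda_i >= 0): OK
Complementary slackness (lambda_i * g_i(x) = 0 for all i): OK

Verdict: yes, KKT holds.

yes


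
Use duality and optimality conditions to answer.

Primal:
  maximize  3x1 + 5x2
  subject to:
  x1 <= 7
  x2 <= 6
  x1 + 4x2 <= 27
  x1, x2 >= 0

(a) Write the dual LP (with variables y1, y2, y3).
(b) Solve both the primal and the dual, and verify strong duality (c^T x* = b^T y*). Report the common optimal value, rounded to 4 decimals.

The standard primal-dual pair for 'max c^T x s.t. A x <= b, x >= 0' is:
  Dual:  min b^T y  s.t.  A^T y >= c,  y >= 0.

So the dual LP is:
  minimize  7y1 + 6y2 + 27y3
  subject to:
    y1 + y3 >= 3
    y2 + 4y3 >= 5
    y1, y2, y3 >= 0

Solving the primal: x* = (7, 5).
  primal value c^T x* = 46.
Solving the dual: y* = (1.75, 0, 1.25).
  dual value b^T y* = 46.
Strong duality: c^T x* = b^T y*. Confirmed.

46


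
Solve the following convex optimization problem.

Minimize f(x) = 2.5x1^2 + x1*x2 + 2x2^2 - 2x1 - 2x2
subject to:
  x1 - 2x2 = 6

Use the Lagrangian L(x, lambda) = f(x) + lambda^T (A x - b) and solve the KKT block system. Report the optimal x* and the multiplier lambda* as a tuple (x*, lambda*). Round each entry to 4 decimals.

Form the Lagrangian:
  L(x, lambda) = (1/2) x^T Q x + c^T x + lambda^T (A x - b)
Stationarity (grad_x L = 0): Q x + c + A^T lambda = 0.
Primal feasibility: A x = b.

This gives the KKT block system:
  [ Q   A^T ] [ x     ]   [-c ]
  [ A    0  ] [ lambda ] = [ b ]

Solving the linear system:
  x*      = (1.7143, -2.1429)
  lambda* = (-4.4286)
  f(x*)   = 13.7143

x* = (1.7143, -2.1429), lambda* = (-4.4286)


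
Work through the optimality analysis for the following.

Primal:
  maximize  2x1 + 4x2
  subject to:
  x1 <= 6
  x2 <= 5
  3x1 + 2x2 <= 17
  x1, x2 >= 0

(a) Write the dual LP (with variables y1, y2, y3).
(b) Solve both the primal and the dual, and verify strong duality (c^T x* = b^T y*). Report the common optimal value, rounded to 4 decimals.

The standard primal-dual pair for 'max c^T x s.t. A x <= b, x >= 0' is:
  Dual:  min b^T y  s.t.  A^T y >= c,  y >= 0.

So the dual LP is:
  minimize  6y1 + 5y2 + 17y3
  subject to:
    y1 + 3y3 >= 2
    y2 + 2y3 >= 4
    y1, y2, y3 >= 0

Solving the primal: x* = (2.3333, 5).
  primal value c^T x* = 24.6667.
Solving the dual: y* = (0, 2.6667, 0.6667).
  dual value b^T y* = 24.6667.
Strong duality: c^T x* = b^T y*. Confirmed.

24.6667
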